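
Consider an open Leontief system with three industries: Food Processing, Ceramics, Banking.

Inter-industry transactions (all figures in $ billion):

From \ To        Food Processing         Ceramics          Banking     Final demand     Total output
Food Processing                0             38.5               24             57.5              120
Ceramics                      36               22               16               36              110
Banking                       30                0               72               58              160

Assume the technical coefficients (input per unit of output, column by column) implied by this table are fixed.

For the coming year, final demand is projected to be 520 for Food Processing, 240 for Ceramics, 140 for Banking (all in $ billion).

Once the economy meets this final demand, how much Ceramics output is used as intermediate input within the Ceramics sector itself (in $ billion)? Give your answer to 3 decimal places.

Technical coefficients a_ij = z_ij / X_j:
  a_11 = 0/120 = 0.00, a_21 = 36/120 = 0.30, a_31 = 30/120 = 0.25
  a_12 = 38.5/110 = 0.35, a_22 = 22/110 = 0.20, a_32 = 0/110 = 0.00
  a_13 = 24/160 = 0.15, a_23 = 16/160 = 0.10, a_33 = 72/160 = 0.45
I − A =
  [   1.00    -0.35    -0.15]
  [  -0.30     0.80    -0.10]
  [  -0.25     0.00     0.55]
Cofactors of I−A, C_ij = (−1)^(i+j)·(minor ij) (rows/columns in the sector order above):
  C_11 = (0.80)(0.55) − (-0.10)(0.00) = 0.4400
  C_12 = −[(-0.30)(0.55) − (-0.10)(-0.25)] = 0.1900
  C_13 = (-0.30)(0.00) − (0.80)(-0.25) = 0.2000
  C_21 = −[(-0.35)(0.55) − (-0.15)(0.00)] = 0.1925
  C_22 = (1.00)(0.55) − (-0.15)(-0.25) = 0.5125
  C_23 = −[(1.00)(0.00) − (-0.35)(-0.25)] = 0.0875
  C_31 = (-0.35)(-0.10) − (-0.15)(0.80) = 0.1550
  C_32 = −[(1.00)(-0.10) − (-0.15)(-0.30)] = 0.1450
  C_33 = (1.00)(0.80) − (-0.35)(-0.30) = 0.6950
det(I−A) = Σ_j (I−A)_1j·C_1j = (1.00)(0.4400) + (-0.35)(0.1900) + (-0.15)(0.2000) = 0.3435
adj(I−A) = Cᵀ =
  [ 0.4400   0.1925   0.1550]
  [ 0.1900   0.5125   0.1450]
  [ 0.2000   0.0875   0.6950]
(I − A)⁻¹ = adj(I−A) / det(I−A) ≈
  [   1.2809     0.5604     0.4512]
  [   0.5531     1.4920     0.4221]
  [   0.5822     0.2547     2.0233]
First solve x = (I − A)⁻¹ d = adj(I−A)·d / det(I−A); in particular x_2 = (0.1900·520 + 0.5125·240 + 0.1450·140) / 0.3435 = 242.10 / 0.3435 ≈ 704.80349.
Intermediate flow from 2 to 2: z_22 = a_22 · x_2 = 0.20 × 242.10 / 0.3435 = 48.42 / 0.3435 ≈ 140.961.

z_22 = 140.961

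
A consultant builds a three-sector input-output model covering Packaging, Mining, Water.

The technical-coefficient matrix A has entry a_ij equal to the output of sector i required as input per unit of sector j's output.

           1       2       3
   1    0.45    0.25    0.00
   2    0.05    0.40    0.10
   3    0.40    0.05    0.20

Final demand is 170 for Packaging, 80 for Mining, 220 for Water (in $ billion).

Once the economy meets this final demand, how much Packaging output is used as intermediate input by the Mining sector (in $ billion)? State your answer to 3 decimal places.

z_12 = 63.109

I − A =
  [   0.55    -0.25     0.00]
  [  -0.05     0.60    -0.10]
  [  -0.40    -0.05     0.80]
Cofactors of I−A, C_ij = (−1)^(i+j)·(minor ij) (rows/columns in the sector order above):
  C_11 = (0.60)(0.80) − (-0.10)(-0.05) = 0.4750
  C_12 = −[(-0.05)(0.80) − (-0.10)(-0.40)] = 0.0800
  C_13 = (-0.05)(-0.05) − (0.60)(-0.40) = 0.2425
  C_21 = −[(-0.25)(0.80) − (0.00)(-0.05)] = 0.2000
  C_22 = (0.55)(0.80) − (0.00)(-0.40) = 0.4400
  C_23 = −[(0.55)(-0.05) − (-0.25)(-0.40)] = 0.1275
  C_31 = (-0.25)(-0.10) − (0.00)(0.60) = 0.0250
  C_32 = −[(0.55)(-0.10) − (0.00)(-0.05)] = 0.0550
  C_33 = (0.55)(0.60) − (-0.25)(-0.05) = 0.3175
det(I−A) = Σ_j (I−A)_1j·C_1j = (0.55)(0.4750) + (-0.25)(0.0800) + (0.00)(0.2425) = 0.24125
adj(I−A) = Cᵀ =
  [ 0.4750   0.2000   0.0250]
  [ 0.0800   0.4400   0.0550]
  [ 0.2425   0.1275   0.3175]
(I − A)⁻¹ = adj(I−A) / det(I−A) ≈
  [   1.9689     0.8290     0.1036]
  [   0.3316     1.8238     0.2280]
  [   1.0052     0.5285     1.3161]
First solve x = (I − A)⁻¹ d = adj(I−A)·d / det(I−A); in particular x_2 = (0.0800·170 + 0.4400·80 + 0.0550·220) / 0.24125 = 60.90 / 0.24125 ≈ 252.43523.
Intermediate flow from 1 to 2: z_12 = a_12 · x_2 = 0.25 × 60.90 / 0.24125 = 15.225 / 0.24125 ≈ 63.109.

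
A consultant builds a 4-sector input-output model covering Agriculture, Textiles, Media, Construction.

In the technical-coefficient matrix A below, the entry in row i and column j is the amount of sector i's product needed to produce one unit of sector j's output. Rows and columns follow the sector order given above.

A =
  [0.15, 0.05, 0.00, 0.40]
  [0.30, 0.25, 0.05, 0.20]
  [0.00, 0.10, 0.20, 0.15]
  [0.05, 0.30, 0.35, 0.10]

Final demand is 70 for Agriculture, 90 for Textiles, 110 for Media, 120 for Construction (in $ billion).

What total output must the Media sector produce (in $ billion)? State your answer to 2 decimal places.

I − A =
  [   0.85    -0.05     0.00    -0.40]
  [  -0.30     0.75    -0.05    -0.20]
  [   0.00    -0.10     0.80    -0.15]
  [  -0.05    -0.30    -0.35     0.90]
Compute the cofactors C_ij = (−1)^(i+j)·(3×3 minor ij) of I−A; the adjugate is their transpose:
adj(I−A) = Cᵀ =
  [ 0.438875   0.143375   0.116750   0.246375]
  [ 0.208625   0.551375   0.138750   0.238375]
  [ 0.047125   0.113125   0.457750   0.122375]
  [ 0.112250   0.235750   0.230750   0.493750]
det(I−A) = Σ_j (I−A)_1j·C_1j = (0.85)(0.438875) + (-0.05)(0.208625) + (0.00)(0.047125) + (-0.40)(0.112250) = 0.3177125
(I − A)⁻¹ = adj(I−A) / det(I−A) ≈
  [   1.3814     0.4513     0.3675     0.7755]
  [   0.6566     1.7355     0.4367     0.7503]
  [   0.1483     0.3561     1.4408     0.3852]
  [   0.3533     0.7420     0.7263     1.5541]
x = (I − A)⁻¹ d = adj(I−A)·d / det(I−A), with det(I−A) = 0.3177125:
  x_A = (0.438875·70 + 0.143375·90 + 0.116750·110 + 0.246375·120) / 0.3177125 = 86.0325 / 0.3177125 ≈ 270.79
  x_T = (0.208625·70 + 0.551375·90 + 0.138750·110 + 0.238375·120) / 0.3177125 = 108.095 / 0.3177125 ≈ 340.23
  x_M = (0.047125·70 + 0.113125·90 + 0.457750·110 + 0.122375·120) / 0.3177125 = 78.5175 / 0.3177125 ≈ 247.13
  x_C = (0.112250·70 + 0.235750·90 + 0.230750·110 + 0.493750·120) / 0.3177125 = 113.7075 / 0.3177125 ≈ 357.89

x_M = 247.13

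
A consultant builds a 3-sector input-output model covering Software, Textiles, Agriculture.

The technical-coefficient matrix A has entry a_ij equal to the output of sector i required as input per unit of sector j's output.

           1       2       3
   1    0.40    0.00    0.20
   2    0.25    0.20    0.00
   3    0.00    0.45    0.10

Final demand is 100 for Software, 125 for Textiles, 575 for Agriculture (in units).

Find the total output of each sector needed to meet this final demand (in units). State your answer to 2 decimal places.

I − A =
  [   0.60     0.00    -0.20]
  [  -0.25     0.80     0.00]
  [   0.00    -0.45     0.90]
Cofactors of I−A, C_ij = (−1)^(i+j)·(minor ij) (rows/columns in the sector order above):
  C_11 = (0.80)(0.90) − (0.00)(-0.45) = 0.7200
  C_12 = −[(-0.25)(0.90) − (0.00)(0.00)] = 0.2250
  C_13 = (-0.25)(-0.45) − (0.80)(0.00) = 0.1125
  C_21 = −[(0.00)(0.90) − (-0.20)(-0.45)] = 0.0900
  C_22 = (0.60)(0.90) − (-0.20)(0.00) = 0.5400
  C_23 = −[(0.60)(-0.45) − (0.00)(0.00)] = 0.2700
  C_31 = (0.00)(0.00) − (-0.20)(0.80) = 0.1600
  C_32 = −[(0.60)(0.00) − (-0.20)(-0.25)] = 0.0500
  C_33 = (0.60)(0.80) − (0.00)(-0.25) = 0.4800
det(I−A) = Σ_j (I−A)_1j·C_1j = (0.60)(0.7200) + (0.00)(0.2250) + (-0.20)(0.1125) = 0.4095
adj(I−A) = Cᵀ =
  [ 0.7200   0.0900   0.1600]
  [ 0.2250   0.5400   0.0500]
  [ 0.1125   0.2700   0.4800]
(I − A)⁻¹ = adj(I−A) / det(I−A) ≈
  [   1.7582     0.2198     0.3907]
  [   0.5495     1.3187     0.1221]
  [   0.2747     0.6593     1.1722]
x = (I − A)⁻¹ d = adj(I−A)·d / det(I−A), with det(I−A) = 0.4095:
  x_1 = (0.7200·100 + 0.0900·125 + 0.1600·575) / 0.4095 = 175.25 / 0.4095 ≈ 427.96
  x_2 = (0.2250·100 + 0.5400·125 + 0.0500·575) / 0.4095 = 118.75 / 0.4095 ≈ 289.99
  x_3 = (0.1125·100 + 0.2700·125 + 0.4800·575) / 0.4095 = 321.00 / 0.4095 ≈ 783.88

x_1 = 427.96, x_2 = 289.99, x_3 = 783.88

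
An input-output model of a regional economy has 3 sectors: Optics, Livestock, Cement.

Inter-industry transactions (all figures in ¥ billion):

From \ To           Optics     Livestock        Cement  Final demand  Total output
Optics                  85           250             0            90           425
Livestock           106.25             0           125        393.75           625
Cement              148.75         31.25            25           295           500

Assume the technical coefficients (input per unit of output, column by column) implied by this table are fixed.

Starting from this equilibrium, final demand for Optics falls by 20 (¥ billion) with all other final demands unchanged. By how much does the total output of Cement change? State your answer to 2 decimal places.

Δx_3 = -11.69

Technical coefficients a_ij = z_ij / X_j:
  a_11 = 85/425 = 0.20, a_21 = 106.25/425 = 0.25, a_31 = 148.75/425 = 0.35
  a_12 = 250/625 = 0.40, a_22 = 0/625 = 0.00, a_32 = 31.25/625 = 0.05
  a_13 = 0/500 = 0.00, a_23 = 125/500 = 0.25, a_33 = 25/500 = 0.05
I − A =
  [   0.80    -0.40     0.00]
  [  -0.25     1.00    -0.25]
  [  -0.35    -0.05     0.95]
Cofactors of I−A, C_ij = (−1)^(i+j)·(minor ij) (rows/columns in the sector order above):
  C_11 = (1.00)(0.95) − (-0.25)(-0.05) = 0.9375
  C_12 = −[(-0.25)(0.95) − (-0.25)(-0.35)] = 0.3250
  C_13 = (-0.25)(-0.05) − (1.00)(-0.35) = 0.3625
  C_21 = −[(-0.40)(0.95) − (0.00)(-0.05)] = 0.3800
  C_22 = (0.80)(0.95) − (0.00)(-0.35) = 0.7600
  C_23 = −[(0.80)(-0.05) − (-0.40)(-0.35)] = 0.1800
  C_31 = (-0.40)(-0.25) − (0.00)(1.00) = 0.1000
  C_32 = −[(0.80)(-0.25) − (0.00)(-0.25)] = 0.2000
  C_33 = (0.80)(1.00) − (-0.40)(-0.25) = 0.7000
det(I−A) = Σ_j (I−A)_1j·C_1j = (0.80)(0.9375) + (-0.40)(0.3250) + (0.00)(0.3625) = 0.6200
adj(I−A) = Cᵀ =
  [ 0.9375   0.3800   0.1000]
  [ 0.3250   0.7600   0.2000]
  [ 0.3625   0.1800   0.7000]
(I − A)⁻¹ = adj(I−A) / det(I−A) ≈
  [   1.5121     0.6129     0.1613]
  [   0.5242     1.2258     0.3226]
  [   0.5847     0.2903     1.1290]
Δx = (I − A)⁻¹ Δd with Δd having -20 in the Optics component and 0 elsewhere.
So Δx_3 = L_31 · (-20), where L_31 = adj(I−A)_31 / det(I−A) = 0.3625 / 0.6200.
Δx_3 = 0.3625 × (-20) / 0.6200 = -7.25 / 0.6200 ≈ -11.69.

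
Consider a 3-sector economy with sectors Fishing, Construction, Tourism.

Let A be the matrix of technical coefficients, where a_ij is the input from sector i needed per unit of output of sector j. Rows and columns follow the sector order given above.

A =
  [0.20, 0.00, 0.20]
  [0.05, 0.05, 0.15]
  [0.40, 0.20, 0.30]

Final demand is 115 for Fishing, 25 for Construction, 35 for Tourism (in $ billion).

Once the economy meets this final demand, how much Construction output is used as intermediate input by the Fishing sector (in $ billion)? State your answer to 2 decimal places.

I − A =
  [   0.80     0.00    -0.20]
  [  -0.05     0.95    -0.15]
  [  -0.40    -0.20     0.70]
Cofactors of I−A, C_ij = (−1)^(i+j)·(minor ij) (rows/columns in the sector order above):
  C_11 = (0.95)(0.70) − (-0.15)(-0.20) = 0.6350
  C_12 = −[(-0.05)(0.70) − (-0.15)(-0.40)] = 0.0950
  C_13 = (-0.05)(-0.20) − (0.95)(-0.40) = 0.3900
  C_21 = −[(0.00)(0.70) − (-0.20)(-0.20)] = 0.0400
  C_22 = (0.80)(0.70) − (-0.20)(-0.40) = 0.4800
  C_23 = −[(0.80)(-0.20) − (0.00)(-0.40)] = 0.1600
  C_31 = (0.00)(-0.15) − (-0.20)(0.95) = 0.1900
  C_32 = −[(0.80)(-0.15) − (-0.20)(-0.05)] = 0.1300
  C_33 = (0.80)(0.95) − (0.00)(-0.05) = 0.7600
det(I−A) = Σ_j (I−A)_1j·C_1j = (0.80)(0.6350) + (0.00)(0.0950) + (-0.20)(0.3900) = 0.4300
adj(I−A) = Cᵀ =
  [ 0.6350   0.0400   0.1900]
  [ 0.0950   0.4800   0.1300]
  [ 0.3900   0.1600   0.7600]
(I − A)⁻¹ = adj(I−A) / det(I−A) ≈
  [   1.4767     0.0930     0.4419]
  [   0.2209     1.1163     0.3023]
  [   0.9070     0.3721     1.7674]
First solve x = (I − A)⁻¹ d = adj(I−A)·d / det(I−A); in particular x_1 = (0.6350·115 + 0.0400·25 + 0.1900·35) / 0.4300 = 80.675 / 0.4300 ≈ 187.6163.
Intermediate flow from 2 to 1: z_21 = a_21 · x_1 = 0.05 × 80.675 / 0.4300 = 4.03375 / 0.4300 ≈ 9.38.

z_21 = 9.38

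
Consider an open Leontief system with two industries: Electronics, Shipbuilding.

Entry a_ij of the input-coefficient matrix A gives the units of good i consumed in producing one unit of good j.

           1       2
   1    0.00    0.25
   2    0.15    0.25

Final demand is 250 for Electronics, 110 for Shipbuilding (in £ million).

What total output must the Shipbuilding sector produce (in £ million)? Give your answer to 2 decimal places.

I − A =
  [   1.00    -0.25]
  [  -0.15     0.75]
det(I−A) = (1.00)(0.75) − (-0.25)(-0.15) = 0.7125
adj(I−A) = [[0.75, 0.25], [0.15, 1.00]]
(I − A)⁻¹ = adj(I−A) / det(I−A) ≈
  [   1.0526     0.3509]
  [   0.2105     1.4035]
x = (I − A)⁻¹ d = adj(I−A)·d / det(I−A), with det(I−A) = 0.7125:
  x_1 = (0.75·250 + 0.25·110) / 0.7125 = 215.00 / 0.7125 ≈ 301.75
  x_2 = (0.15·250 + 1.00·110) / 0.7125 = 147.50 / 0.7125 ≈ 207.02

x_2 = 207.02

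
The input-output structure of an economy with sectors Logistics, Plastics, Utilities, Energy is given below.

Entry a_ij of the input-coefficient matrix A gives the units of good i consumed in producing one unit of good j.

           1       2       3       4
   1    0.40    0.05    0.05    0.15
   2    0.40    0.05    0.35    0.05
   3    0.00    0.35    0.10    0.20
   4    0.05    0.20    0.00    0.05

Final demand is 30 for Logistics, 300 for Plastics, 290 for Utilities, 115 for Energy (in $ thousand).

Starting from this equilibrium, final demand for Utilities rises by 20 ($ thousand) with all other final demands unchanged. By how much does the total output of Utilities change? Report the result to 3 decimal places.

I − A =
  [   0.60    -0.05    -0.05    -0.15]
  [  -0.40     0.95    -0.35    -0.05]
  [   0.00    -0.35     0.90    -0.20]
  [  -0.05    -0.20     0.00     0.95]
Compute the cofactors C_ij = (−1)^(i+j)·(3×3 minor ij) of I−A; the adjugate is their transpose:
adj(I−A) = Cᵀ =
  [ 0.672875   0.088375   0.071750   0.126000]
  [ 0.347750   0.505750   0.216000   0.127000]
  [ 0.159375   0.221375   0.497250   0.141500]
  [ 0.108625   0.111125   0.049250   0.414500]
det(I−A) = Σ_j (I−A)_1j·C_1j = (0.60)(0.672875) + (-0.05)(0.347750) + (-0.05)(0.159375) + (-0.15)(0.108625) = 0.362075
(I − A)⁻¹ = adj(I−A) / det(I−A) ≈
  [   1.8584     0.2441     0.1982     0.3480]
  [   0.9604     1.3968     0.5966     0.3508]
  [   0.4402     0.6114     1.3733     0.3908]
  [   0.3000     0.3069     0.1360     1.1448]
Δx = (I − A)⁻¹ Δd with Δd having +20 in the Utilities component and 0 elsewhere.
So Δx_3 = L_33 · (+20), where L_33 = adj(I−A)_33 / det(I−A) = 0.497250 / 0.362075.
Δx_3 = 0.497250 × (+20) / 0.362075 = 9.945 / 0.362075 ≈ 27.467.

Δx_3 = 27.467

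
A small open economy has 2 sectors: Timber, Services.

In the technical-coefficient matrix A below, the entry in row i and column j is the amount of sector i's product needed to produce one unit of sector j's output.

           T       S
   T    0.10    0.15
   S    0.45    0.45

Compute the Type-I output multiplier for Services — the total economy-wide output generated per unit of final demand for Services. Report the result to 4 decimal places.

I − A =
  [   0.90    -0.15]
  [  -0.45     0.55]
det(I−A) = (0.90)(0.55) − (-0.15)(-0.45) = 0.4275
adj(I−A) = [[0.55, 0.15], [0.45, 0.90]]
(I − A)⁻¹ = adj(I−A) / det(I−A) ≈
  [   1.28655     0.35088]
  [   1.05263     2.10526]
The output multiplier for sector j is the column-j sum of the Leontief inverse (I − A)⁻¹ = adj(I−A) / det(I−A).
Column S of adj(I−A): (0.15, 0.90); det(I−A) = 0.4275.
m_S = (0.15 + 0.90) / 0.4275 = 1.05 / 0.4275 ≈ 2.4561.

m_S = 2.4561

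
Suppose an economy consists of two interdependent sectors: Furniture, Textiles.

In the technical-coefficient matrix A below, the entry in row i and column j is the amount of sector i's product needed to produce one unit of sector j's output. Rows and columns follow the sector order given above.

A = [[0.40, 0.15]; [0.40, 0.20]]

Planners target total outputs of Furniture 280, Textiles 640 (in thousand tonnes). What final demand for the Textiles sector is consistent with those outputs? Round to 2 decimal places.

I − A =
  [   0.60    -0.15]
  [  -0.40     0.80]
d = (I − A) x:
  d_F = (+0.60)·280 + (-0.15)·640 = 72.00
  d_T = (-0.40)·280 + (+0.80)·640 = 400.00

d_T = 400.00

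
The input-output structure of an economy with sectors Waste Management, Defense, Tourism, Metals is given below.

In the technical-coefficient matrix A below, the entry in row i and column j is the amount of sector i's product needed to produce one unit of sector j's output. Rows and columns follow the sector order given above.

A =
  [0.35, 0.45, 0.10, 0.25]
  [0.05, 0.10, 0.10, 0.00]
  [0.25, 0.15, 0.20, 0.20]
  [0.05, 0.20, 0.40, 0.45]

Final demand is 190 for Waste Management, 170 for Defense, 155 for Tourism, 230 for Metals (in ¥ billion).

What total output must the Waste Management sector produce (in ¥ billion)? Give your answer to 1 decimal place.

x_W = 1234.2

I − A =
  [   0.65    -0.45    -0.10    -0.25]
  [  -0.05     0.90    -0.10     0.00]
  [  -0.25    -0.15     0.80    -0.20]
  [  -0.05    -0.20    -0.40     0.55]
Compute the cofactors C_ij = (−1)^(i+j)·(3×3 minor ij) of I−A; the adjugate is their transpose:
adj(I−A) = Cᵀ =
  [ 0.311750   0.229250   0.169250   0.203250]
  [ 0.032750   0.184250   0.042250   0.030250]
  [ 0.138875   0.156625   0.295625   0.170625]
  [ 0.141250   0.201750   0.245750   0.405750]
det(I−A) = Σ_j (I−A)_1j·C_1j = (0.65)(0.311750) + (-0.45)(0.032750) + (-0.10)(0.138875) + (-0.25)(0.141250) = 0.1387
(I − A)⁻¹ = adj(I−A) / det(I−A) ≈
  [   2.2477     1.6528     1.2203     1.4654]
  [   0.2361     1.3284     0.3046     0.2181]
  [   1.0013     1.1292     2.1314     1.2302]
  [   1.0184     1.4546     1.7718     2.9254]
x = (I − A)⁻¹ d = adj(I−A)·d / det(I−A), with det(I−A) = 0.1387:
  x_W = (0.311750·190 + 0.229250·170 + 0.169250·155 + 0.203250·230) / 0.1387 = 171.18625 / 0.1387 ≈ 1234.2
  x_D = (0.032750·190 + 0.184250·170 + 0.042250·155 + 0.030250·230) / 0.1387 = 51.05125 / 0.1387 ≈ 368.1
  x_T = (0.138875·190 + 0.156625·170 + 0.295625·155 + 0.170625·230) / 0.1387 = 138.078125 / 0.1387 ≈ 995.5
  x_M = (0.141250·190 + 0.201750·170 + 0.245750·155 + 0.405750·230) / 0.1387 = 192.54875 / 0.1387 ≈ 1388.2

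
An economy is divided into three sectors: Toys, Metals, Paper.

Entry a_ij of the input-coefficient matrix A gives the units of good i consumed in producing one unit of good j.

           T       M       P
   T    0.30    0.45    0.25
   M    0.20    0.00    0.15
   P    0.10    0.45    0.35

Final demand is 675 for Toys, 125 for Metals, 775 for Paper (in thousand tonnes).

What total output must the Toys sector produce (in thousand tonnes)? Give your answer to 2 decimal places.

I − A =
  [   0.70    -0.45    -0.25]
  [  -0.20     1.00    -0.15]
  [  -0.10    -0.45     0.65]
Cofactors of I−A, C_ij = (−1)^(i+j)·(minor ij) (rows/columns in the sector order above):
  C_11 = (1.00)(0.65) − (-0.15)(-0.45) = 0.5825
  C_12 = −[(-0.20)(0.65) − (-0.15)(-0.10)] = 0.1450
  C_13 = (-0.20)(-0.45) − (1.00)(-0.10) = 0.1900
  C_21 = −[(-0.45)(0.65) − (-0.25)(-0.45)] = 0.4050
  C_22 = (0.70)(0.65) − (-0.25)(-0.10) = 0.4300
  C_23 = −[(0.70)(-0.45) − (-0.45)(-0.10)] = 0.3600
  C_31 = (-0.45)(-0.15) − (-0.25)(1.00) = 0.3175
  C_32 = −[(0.70)(-0.15) − (-0.25)(-0.20)] = 0.1550
  C_33 = (0.70)(1.00) − (-0.45)(-0.20) = 0.6100
det(I−A) = Σ_j (I−A)_1j·C_1j = (0.70)(0.5825) + (-0.45)(0.1450) + (-0.25)(0.1900) = 0.2950
adj(I−A) = Cᵀ =
  [ 0.5825   0.4050   0.3175]
  [ 0.1450   0.4300   0.1550]
  [ 0.1900   0.3600   0.6100]
(I − A)⁻¹ = adj(I−A) / det(I−A) ≈
  [   1.9746     1.3729     1.0763]
  [   0.4915     1.4576     0.5254]
  [   0.6441     1.2203     2.0678]
x = (I − A)⁻¹ d = adj(I−A)·d / det(I−A), with det(I−A) = 0.2950:
  x_T = (0.5825·675 + 0.4050·125 + 0.3175·775) / 0.2950 = 689.875 / 0.2950 ≈ 2338.56
  x_M = (0.1450·675 + 0.4300·125 + 0.1550·775) / 0.2950 = 271.75 / 0.2950 ≈ 921.19
  x_P = (0.1900·675 + 0.3600·125 + 0.6100·775) / 0.2950 = 646.00 / 0.2950 ≈ 2189.83

x_T = 2338.56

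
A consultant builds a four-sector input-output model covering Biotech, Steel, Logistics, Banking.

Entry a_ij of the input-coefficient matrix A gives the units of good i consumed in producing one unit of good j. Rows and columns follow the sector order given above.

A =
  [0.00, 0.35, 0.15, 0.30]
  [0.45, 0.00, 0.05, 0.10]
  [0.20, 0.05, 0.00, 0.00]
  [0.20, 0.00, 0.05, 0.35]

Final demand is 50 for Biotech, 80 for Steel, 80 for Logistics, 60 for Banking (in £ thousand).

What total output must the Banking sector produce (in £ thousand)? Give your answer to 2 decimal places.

I − A =
  [   1.00    -0.35    -0.15    -0.30]
  [  -0.45     1.00    -0.05    -0.10]
  [  -0.20    -0.05     1.00     0.00]
  [  -0.20     0.00    -0.05     0.65]
Compute the cofactors C_ij = (−1)^(i+j)·(3×3 minor ij) of I−A; the adjugate is their transpose:
adj(I−A) = Cᵀ =
  [ 0.648125   0.233125   0.125625   0.335000]
  [ 0.320000   0.567500   0.088125   0.235000]
  [ 0.145625   0.075000   0.480625   0.078750]
  [ 0.210625   0.077500   0.075625   0.803125]
det(I−A) = Σ_j (I−A)_1j·C_1j = (1.00)(0.648125) + (-0.35)(0.320000) + (-0.15)(0.145625) + (-0.30)(0.210625) = 0.45109375
(I − A)⁻¹ = adj(I−A) / det(I−A) ≈
  [   1.4368     0.5168     0.2785     0.7426]
  [   0.7094     1.2581     0.1954     0.5210]
  [   0.3228     0.1663     1.0655     0.1746]
  [   0.4669     0.1718     0.1676     1.7804]
x = (I − A)⁻¹ d = adj(I−A)·d / det(I−A), with det(I−A) = 0.45109375:
  x_1 = (0.648125·50 + 0.233125·80 + 0.125625·80 + 0.335000·60) / 0.45109375 = 81.20625 / 0.45109375 ≈ 180.02
  x_2 = (0.320000·50 + 0.567500·80 + 0.088125·80 + 0.235000·60) / 0.45109375 = 82.55 / 0.45109375 ≈ 183.00
  x_3 = (0.145625·50 + 0.075000·80 + 0.480625·80 + 0.078750·60) / 0.45109375 = 56.45625 / 0.45109375 ≈ 125.15
  x_4 = (0.210625·50 + 0.077500·80 + 0.075625·80 + 0.803125·60) / 0.45109375 = 70.96875 / 0.45109375 ≈ 157.33

x_4 = 157.33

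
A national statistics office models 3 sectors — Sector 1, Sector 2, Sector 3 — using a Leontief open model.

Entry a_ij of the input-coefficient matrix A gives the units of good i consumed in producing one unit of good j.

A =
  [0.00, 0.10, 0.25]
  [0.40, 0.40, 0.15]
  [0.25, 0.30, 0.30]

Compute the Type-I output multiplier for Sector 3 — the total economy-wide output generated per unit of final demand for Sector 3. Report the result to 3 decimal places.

I − A =
  [   1.00    -0.10    -0.25]
  [  -0.40     0.60    -0.15]
  [  -0.25    -0.30     0.70]
Cofactors of I−A, C_ij = (−1)^(i+j)·(minor ij) (rows/columns in the sector order above):
  C_11 = (0.60)(0.70) − (-0.15)(-0.30) = 0.3750
  C_12 = −[(-0.40)(0.70) − (-0.15)(-0.25)] = 0.3175
  C_13 = (-0.40)(-0.30) − (0.60)(-0.25) = 0.2700
  C_21 = −[(-0.10)(0.70) − (-0.25)(-0.30)] = 0.1450
  C_22 = (1.00)(0.70) − (-0.25)(-0.25) = 0.6375
  C_23 = −[(1.00)(-0.30) − (-0.10)(-0.25)] = 0.3250
  C_31 = (-0.10)(-0.15) − (-0.25)(0.60) = 0.1650
  C_32 = −[(1.00)(-0.15) − (-0.25)(-0.40)] = 0.2500
  C_33 = (1.00)(0.60) − (-0.10)(-0.40) = 0.5600
det(I−A) = Σ_j (I−A)_1j·C_1j = (1.00)(0.3750) + (-0.10)(0.3175) + (-0.25)(0.2700) = 0.27575
adj(I−A) = Cᵀ =
  [ 0.3750   0.1450   0.1650]
  [ 0.3175   0.6375   0.2500]
  [ 0.2700   0.3250   0.5600]
(I − A)⁻¹ = adj(I−A) / det(I−A) ≈
  [   1.3599     0.5258     0.5984]
  [   1.1514     2.3119     0.9066]
  [   0.9791     1.1786     2.0308]
The output multiplier for sector j is the column-j sum of the Leontief inverse (I − A)⁻¹ = adj(I−A) / det(I−A).
Column 3 of adj(I−A): (0.1650, 0.2500, 0.5600); det(I−A) = 0.27575.
m_3 = (0.1650 + 0.2500 + 0.5600) / 0.27575 = 0.975 / 0.27575 ≈ 3.536.

m_3 = 3.536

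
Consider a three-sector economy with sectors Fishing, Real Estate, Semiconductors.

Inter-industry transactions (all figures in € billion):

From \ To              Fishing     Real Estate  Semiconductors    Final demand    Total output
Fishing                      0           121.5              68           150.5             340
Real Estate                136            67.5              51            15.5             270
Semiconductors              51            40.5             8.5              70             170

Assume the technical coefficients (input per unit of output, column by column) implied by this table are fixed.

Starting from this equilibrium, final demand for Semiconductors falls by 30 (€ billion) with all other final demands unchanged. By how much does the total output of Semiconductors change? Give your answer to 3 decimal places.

Δx_3 = -41.989

Technical coefficients a_ij = z_ij / X_j:
  a_11 = 0/340 = 0.00, a_21 = 136/340 = 0.40, a_31 = 51/340 = 0.15
  a_12 = 121.5/270 = 0.45, a_22 = 67.5/270 = 0.25, a_32 = 40.5/270 = 0.15
  a_13 = 68/170 = 0.40, a_23 = 51/170 = 0.30, a_33 = 8.5/170 = 0.05
I − A =
  [   1.00    -0.45    -0.40]
  [  -0.40     0.75    -0.30]
  [  -0.15    -0.15     0.95]
Cofactors of I−A, C_ij = (−1)^(i+j)·(minor ij) (rows/columns in the sector order above):
  C_11 = (0.75)(0.95) − (-0.30)(-0.15) = 0.6675
  C_12 = −[(-0.40)(0.95) − (-0.30)(-0.15)] = 0.4250
  C_13 = (-0.40)(-0.15) − (0.75)(-0.15) = 0.1725
  C_21 = −[(-0.45)(0.95) − (-0.40)(-0.15)] = 0.4875
  C_22 = (1.00)(0.95) − (-0.40)(-0.15) = 0.8900
  C_23 = −[(1.00)(-0.15) − (-0.45)(-0.15)] = 0.2175
  C_31 = (-0.45)(-0.30) − (-0.40)(0.75) = 0.4350
  C_32 = −[(1.00)(-0.30) − (-0.40)(-0.40)] = 0.4600
  C_33 = (1.00)(0.75) − (-0.45)(-0.40) = 0.5700
det(I−A) = Σ_j (I−A)_1j·C_1j = (1.00)(0.6675) + (-0.45)(0.4250) + (-0.40)(0.1725) = 0.40725
adj(I−A) = Cᵀ =
  [ 0.6675   0.4875   0.4350]
  [ 0.4250   0.8900   0.4600]
  [ 0.1725   0.2175   0.5700]
(I − A)⁻¹ = adj(I−A) / det(I−A) ≈
  [   1.6390     1.1971     1.0681]
  [   1.0436     2.1854     1.1295]
  [   0.4236     0.5341     1.3996]
Δx = (I − A)⁻¹ Δd with Δd having -30 in the Semiconductors component and 0 elsewhere.
So Δx_3 = L_33 · (-30), where L_33 = adj(I−A)_33 / det(I−A) = 0.5700 / 0.40725.
Δx_3 = 0.5700 × (-30) / 0.40725 = -17.10 / 0.40725 ≈ -41.989.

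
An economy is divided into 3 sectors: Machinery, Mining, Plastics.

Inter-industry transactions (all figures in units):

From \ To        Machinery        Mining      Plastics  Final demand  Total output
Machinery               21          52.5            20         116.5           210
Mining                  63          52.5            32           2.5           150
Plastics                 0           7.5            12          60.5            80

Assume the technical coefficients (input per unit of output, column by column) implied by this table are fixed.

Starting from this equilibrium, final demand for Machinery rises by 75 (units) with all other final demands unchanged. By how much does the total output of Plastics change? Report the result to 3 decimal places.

Technical coefficients a_ij = z_ij / X_j:
  a_11 = 21/210 = 0.10, a_21 = 63/210 = 0.30, a_31 = 0/210 = 0.00
  a_12 = 52.5/150 = 0.35, a_22 = 52.5/150 = 0.35, a_32 = 7.5/150 = 0.05
  a_13 = 20/80 = 0.25, a_23 = 32/80 = 0.40, a_33 = 12/80 = 0.15
I − A =
  [   0.90    -0.35    -0.25]
  [  -0.30     0.65    -0.40]
  [   0.00    -0.05     0.85]
Cofactors of I−A, C_ij = (−1)^(i+j)·(minor ij) (rows/columns in the sector order above):
  C_11 = (0.65)(0.85) − (-0.40)(-0.05) = 0.5325
  C_12 = −[(-0.30)(0.85) − (-0.40)(0.00)] = 0.2550
  C_13 = (-0.30)(-0.05) − (0.65)(0.00) = 0.0150
  C_21 = −[(-0.35)(0.85) − (-0.25)(-0.05)] = 0.3100
  C_22 = (0.90)(0.85) − (-0.25)(0.00) = 0.7650
  C_23 = −[(0.90)(-0.05) − (-0.35)(0.00)] = 0.0450
  C_31 = (-0.35)(-0.40) − (-0.25)(0.65) = 0.3025
  C_32 = −[(0.90)(-0.40) − (-0.25)(-0.30)] = 0.4350
  C_33 = (0.90)(0.65) − (-0.35)(-0.30) = 0.4800
det(I−A) = Σ_j (I−A)_1j·C_1j = (0.90)(0.5325) + (-0.35)(0.2550) + (-0.25)(0.0150) = 0.38625
adj(I−A) = Cᵀ =
  [ 0.5325   0.3100   0.3025]
  [ 0.2550   0.7650   0.4350]
  [ 0.0150   0.0450   0.4800]
(I − A)⁻¹ = adj(I−A) / det(I−A) ≈
  [   1.3786     0.8026     0.7832]
  [   0.6602     1.9806     1.1262]
  [   0.0388     0.1165     1.2427]
Δx = (I − A)⁻¹ Δd with Δd having +75 in the Machinery component and 0 elsewhere.
So Δx_3 = L_31 · (+75), where L_31 = adj(I−A)_31 / det(I−A) = 0.0150 / 0.38625.
Δx_3 = 0.0150 × (+75) / 0.38625 = 1.125 / 0.38625 ≈ 2.913.

Δx_3 = 2.913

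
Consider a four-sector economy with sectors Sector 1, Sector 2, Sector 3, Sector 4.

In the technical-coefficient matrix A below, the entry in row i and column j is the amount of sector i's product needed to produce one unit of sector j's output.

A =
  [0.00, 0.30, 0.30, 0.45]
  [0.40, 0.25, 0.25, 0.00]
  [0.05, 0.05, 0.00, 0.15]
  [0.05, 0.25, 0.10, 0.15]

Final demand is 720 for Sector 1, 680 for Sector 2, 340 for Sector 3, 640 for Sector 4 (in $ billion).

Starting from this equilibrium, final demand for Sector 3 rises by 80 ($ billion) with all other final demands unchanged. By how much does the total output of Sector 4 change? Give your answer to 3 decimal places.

Δx_4 = 32.799

I − A =
  [   1.00    -0.30    -0.30    -0.45]
  [  -0.40     0.75    -0.25     0.00]
  [  -0.05    -0.05     1.00    -0.15]
  [  -0.05    -0.25    -0.10     0.85]
Compute the cofactors C_ij = (−1)^(i+j)·(3×3 minor ij) of I−A; the adjugate is their transpose:
adj(I−A) = Cᵀ =
  [ 0.606250   0.389250   0.316875   0.376875]
  [ 0.346500   0.795250   0.326875   0.241125]
  [ 0.069500   0.099500   0.473625   0.120375]
  [ 0.145750   0.268500   0.170500   0.596500]
det(I−A) = Σ_j (I−A)_1j·C_1j = (1.00)(0.606250) + (-0.30)(0.346500) + (-0.30)(0.069500) + (-0.45)(0.145750) = 0.4158625
(I − A)⁻¹ = adj(I−A) / det(I−A) ≈
  [   1.4578     0.9360     0.7620     0.9062]
  [   0.8332     1.9123     0.7860     0.5798]
  [   0.1671     0.2393     1.1389     0.2895]
  [   0.3505     0.6456     0.4100     1.4344]
Δx = (I − A)⁻¹ Δd with Δd having +80 in the Sector 3 component and 0 elsewhere.
So Δx_4 = L_43 · (+80), where L_43 = adj(I−A)_43 / det(I−A) = 0.170500 / 0.4158625.
Δx_4 = 0.170500 × (+80) / 0.4158625 = 13.64 / 0.4158625 ≈ 32.799.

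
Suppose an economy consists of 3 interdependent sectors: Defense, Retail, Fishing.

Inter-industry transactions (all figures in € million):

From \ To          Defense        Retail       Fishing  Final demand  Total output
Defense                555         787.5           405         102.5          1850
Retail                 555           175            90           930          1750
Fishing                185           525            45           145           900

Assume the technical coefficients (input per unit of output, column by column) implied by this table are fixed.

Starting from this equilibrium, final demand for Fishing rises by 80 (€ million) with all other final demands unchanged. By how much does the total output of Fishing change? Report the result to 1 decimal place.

Δx_F = 108.9

Technical coefficients a_ij = z_ij / X_j:
  a_DD = 555/1850 = 0.30, a_RD = 555/1850 = 0.30, a_FD = 185/1850 = 0.10
  a_DR = 787.5/1750 = 0.45, a_RR = 175/1750 = 0.10, a_FR = 525/1750 = 0.30
  a_DF = 405/900 = 0.45, a_RF = 90/900 = 0.10, a_FF = 45/900 = 0.05
I − A =
  [   0.70    -0.45    -0.45]
  [  -0.30     0.90    -0.10]
  [  -0.10    -0.30     0.95]
Cofactors of I−A, C_ij = (−1)^(i+j)·(minor ij) (rows/columns in the sector order above):
  C_11 = (0.90)(0.95) − (-0.10)(-0.30) = 0.8250
  C_12 = −[(-0.30)(0.95) − (-0.10)(-0.10)] = 0.2950
  C_13 = (-0.30)(-0.30) − (0.90)(-0.10) = 0.1800
  C_21 = −[(-0.45)(0.95) − (-0.45)(-0.30)] = 0.5625
  C_22 = (0.70)(0.95) − (-0.45)(-0.10) = 0.6200
  C_23 = −[(0.70)(-0.30) − (-0.45)(-0.10)] = 0.2550
  C_31 = (-0.45)(-0.10) − (-0.45)(0.90) = 0.4500
  C_32 = −[(0.70)(-0.10) − (-0.45)(-0.30)] = 0.2050
  C_33 = (0.70)(0.90) − (-0.45)(-0.30) = 0.4950
det(I−A) = Σ_j (I−A)_1j·C_1j = (0.70)(0.8250) + (-0.45)(0.2950) + (-0.45)(0.1800) = 0.36375
adj(I−A) = Cᵀ =
  [ 0.8250   0.5625   0.4500]
  [ 0.2950   0.6200   0.2050]
  [ 0.1800   0.2550   0.4950]
(I − A)⁻¹ = adj(I−A) / det(I−A) ≈
  [   2.2680     1.5464     1.2371]
  [   0.8110     1.7045     0.5636]
  [   0.4948     0.7010     1.3608]
Δx = (I − A)⁻¹ Δd with Δd having +80 in the Fishing component and 0 elsewhere.
So Δx_F = L_FF · (+80), where L_FF = adj(I−A)_FF / det(I−A) = 0.4950 / 0.36375.
Δx_F = 0.4950 × (+80) / 0.36375 = 39.60 / 0.36375 ≈ 108.9.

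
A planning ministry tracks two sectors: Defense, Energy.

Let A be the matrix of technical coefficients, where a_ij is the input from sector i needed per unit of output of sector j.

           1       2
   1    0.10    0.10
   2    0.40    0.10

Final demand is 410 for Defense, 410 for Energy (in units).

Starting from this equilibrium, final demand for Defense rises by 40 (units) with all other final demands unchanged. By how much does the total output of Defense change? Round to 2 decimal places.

I − A =
  [   0.90    -0.10]
  [  -0.40     0.90]
det(I−A) = (0.90)(0.90) − (-0.10)(-0.40) = 0.7700
adj(I−A) = [[0.90, 0.10], [0.40, 0.90]]
(I − A)⁻¹ = adj(I−A) / det(I−A) ≈
  [   1.1688     0.1299]
  [   0.5195     1.1688]
Δx = (I − A)⁻¹ Δd with Δd having +40 in the Defense component and 0 elsewhere.
So Δx_1 = L_11 · (+40), where L_11 = adj(I−A)_11 / det(I−A) = 0.90 / 0.7700.
Δx_1 = 0.90 × (+40) / 0.7700 = 36.00 / 0.7700 ≈ 46.75.

Δx_1 = 46.75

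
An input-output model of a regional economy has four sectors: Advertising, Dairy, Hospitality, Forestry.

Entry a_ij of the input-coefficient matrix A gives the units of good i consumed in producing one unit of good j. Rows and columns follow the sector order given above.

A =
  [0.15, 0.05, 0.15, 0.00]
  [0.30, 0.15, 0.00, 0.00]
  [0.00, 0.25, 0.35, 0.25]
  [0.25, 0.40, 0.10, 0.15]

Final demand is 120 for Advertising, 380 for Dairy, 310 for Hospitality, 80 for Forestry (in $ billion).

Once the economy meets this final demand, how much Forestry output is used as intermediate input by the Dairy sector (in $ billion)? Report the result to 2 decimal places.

z_42 = 226.17

I − A =
  [   0.85    -0.05    -0.15     0.00]
  [  -0.30     0.85     0.00     0.00]
  [   0.00    -0.25     0.65    -0.25]
  [  -0.25    -0.40    -0.10     0.85]
Compute the cofactors C_ij = (−1)^(i+j)·(3×3 minor ij) of I−A; the adjugate is their transpose:
adj(I−A) = Cᵀ =
  [ 0.448375   0.073250   0.108375   0.031875]
  [ 0.158250   0.439000   0.038250   0.011250]
  [ 0.146875   0.268750   0.601375   0.176875]
  [ 0.223625   0.259750   0.120625   0.448625]
det(I−A) = Σ_j (I−A)_1j·C_1j = (0.85)(0.448375) + (-0.05)(0.158250) + (-0.15)(0.146875) + (0.00)(0.223625) = 0.351175
(I − A)⁻¹ = adj(I−A) / det(I−A) ≈
  [   1.2768     0.2086     0.3086     0.0908]
  [   0.4506     1.2501     0.1089     0.0320]
  [   0.4182     0.7653     1.7125     0.5037]
  [   0.6368     0.7397     0.3435     1.2775]
First solve x = (I − A)⁻¹ d = adj(I−A)·d / det(I−A); in particular x_2 = (0.158250·120 + 0.439000·380 + 0.038250·310 + 0.011250·80) / 0.351175 = 198.5675 / 0.351175 ≈ 565.4375.
Intermediate flow from 4 to 2: z_42 = a_42 · x_2 = 0.40 × 198.5675 / 0.351175 = 79.427 / 0.351175 ≈ 226.17.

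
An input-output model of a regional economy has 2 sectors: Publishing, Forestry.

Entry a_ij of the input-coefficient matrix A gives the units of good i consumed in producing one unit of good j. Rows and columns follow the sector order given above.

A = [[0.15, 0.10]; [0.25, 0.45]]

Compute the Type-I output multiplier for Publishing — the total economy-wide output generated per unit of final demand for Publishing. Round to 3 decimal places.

I − A =
  [   0.85    -0.10]
  [  -0.25     0.55]
det(I−A) = (0.85)(0.55) − (-0.10)(-0.25) = 0.4425
adj(I−A) = [[0.55, 0.10], [0.25, 0.85]]
(I − A)⁻¹ = adj(I−A) / det(I−A) ≈
  [   1.2429     0.2260]
  [   0.5650     1.9209]
The output multiplier for sector j is the column-j sum of the Leontief inverse (I − A)⁻¹ = adj(I−A) / det(I−A).
Column P of adj(I−A): (0.55, 0.25); det(I−A) = 0.4425.
m_P = (0.55 + 0.25) / 0.4425 = 0.80 / 0.4425 ≈ 1.808.

m_P = 1.808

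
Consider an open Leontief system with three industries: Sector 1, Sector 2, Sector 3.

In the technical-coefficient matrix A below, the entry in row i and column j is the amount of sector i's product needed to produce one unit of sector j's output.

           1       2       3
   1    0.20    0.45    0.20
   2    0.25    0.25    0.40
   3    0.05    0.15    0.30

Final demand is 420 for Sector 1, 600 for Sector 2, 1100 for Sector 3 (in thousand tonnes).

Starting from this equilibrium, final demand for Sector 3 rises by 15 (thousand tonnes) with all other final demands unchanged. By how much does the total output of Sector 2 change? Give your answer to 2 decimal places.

I − A =
  [   0.80    -0.45    -0.20]
  [  -0.25     0.75    -0.40]
  [  -0.05    -0.15     0.70]
Cofactors of I−A, C_ij = (−1)^(i+j)·(minor ij) (rows/columns in the sector order above):
  C_11 = (0.75)(0.70) − (-0.40)(-0.15) = 0.4650
  C_12 = −[(-0.25)(0.70) − (-0.40)(-0.05)] = 0.1950
  C_13 = (-0.25)(-0.15) − (0.75)(-0.05) = 0.0750
  C_21 = −[(-0.45)(0.70) − (-0.20)(-0.15)] = 0.3450
  C_22 = (0.80)(0.70) − (-0.20)(-0.05) = 0.5500
  C_23 = −[(0.80)(-0.15) − (-0.45)(-0.05)] = 0.1425
  C_31 = (-0.45)(-0.40) − (-0.20)(0.75) = 0.3300
  C_32 = −[(0.80)(-0.40) − (-0.20)(-0.25)] = 0.3700
  C_33 = (0.80)(0.75) − (-0.45)(-0.25) = 0.4875
det(I−A) = Σ_j (I−A)_1j·C_1j = (0.80)(0.4650) + (-0.45)(0.1950) + (-0.20)(0.0750) = 0.26925
adj(I−A) = Cᵀ =
  [ 0.4650   0.3450   0.3300]
  [ 0.1950   0.5500   0.3700]
  [ 0.0750   0.1425   0.4875]
(I − A)⁻¹ = adj(I−A) / det(I−A) ≈
  [   1.7270     1.2813     1.2256]
  [   0.7242     2.0427     1.3742]
  [   0.2786     0.5292     1.8106]
Δx = (I − A)⁻¹ Δd with Δd having +15 in the Sector 3 component and 0 elsewhere.
So Δx_2 = L_23 · (+15), where L_23 = adj(I−A)_23 / det(I−A) = 0.3700 / 0.26925.
Δx_2 = 0.3700 × (+15) / 0.26925 = 5.55 / 0.26925 ≈ 20.61.

Δx_2 = 20.61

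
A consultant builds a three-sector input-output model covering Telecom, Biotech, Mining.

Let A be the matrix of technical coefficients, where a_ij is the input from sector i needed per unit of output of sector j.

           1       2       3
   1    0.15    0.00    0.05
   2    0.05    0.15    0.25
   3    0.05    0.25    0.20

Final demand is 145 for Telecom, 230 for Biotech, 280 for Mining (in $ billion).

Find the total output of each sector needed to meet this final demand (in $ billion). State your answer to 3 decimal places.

I − A =
  [   0.85     0.00    -0.05]
  [  -0.05     0.85    -0.25]
  [  -0.05    -0.25     0.80]
Cofactors of I−A, C_ij = (−1)^(i+j)·(minor ij) (rows/columns in the sector order above):
  C_11 = (0.85)(0.80) − (-0.25)(-0.25) = 0.6175
  C_12 = −[(-0.05)(0.80) − (-0.25)(-0.05)] = 0.0525
  C_13 = (-0.05)(-0.25) − (0.85)(-0.05) = 0.0550
  C_21 = −[(0.00)(0.80) − (-0.05)(-0.25)] = 0.0125
  C_22 = (0.85)(0.80) − (-0.05)(-0.05) = 0.6775
  C_23 = −[(0.85)(-0.25) − (0.00)(-0.05)] = 0.2125
  C_31 = (0.00)(-0.25) − (-0.05)(0.85) = 0.0425
  C_32 = −[(0.85)(-0.25) − (-0.05)(-0.05)] = 0.2150
  C_33 = (0.85)(0.85) − (0.00)(-0.05) = 0.7225
det(I−A) = Σ_j (I−A)_1j·C_1j = (0.85)(0.6175) + (0.00)(0.0525) + (-0.05)(0.0550) = 0.522125
adj(I−A) = Cᵀ =
  [ 0.6175   0.0125   0.0425]
  [ 0.0525   0.6775   0.2150]
  [ 0.0550   0.2125   0.7225]
(I − A)⁻¹ = adj(I−A) / det(I−A) ≈
  [   1.1827     0.0239     0.0814]
  [   0.1006     1.2976     0.4118]
  [   0.1053     0.4070     1.3838]
x = (I − A)⁻¹ d = adj(I−A)·d / det(I−A), with det(I−A) = 0.522125:
  x_1 = (0.6175·145 + 0.0125·230 + 0.0425·280) / 0.522125 = 104.3125 / 0.522125 ≈ 199.785
  x_2 = (0.0525·145 + 0.6775·230 + 0.2150·280) / 0.522125 = 223.6375 / 0.522125 ≈ 428.322
  x_3 = (0.0550·145 + 0.2125·230 + 0.7225·280) / 0.522125 = 259.15 / 0.522125 ≈ 496.337

x_1 = 199.785, x_2 = 428.322, x_3 = 496.337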